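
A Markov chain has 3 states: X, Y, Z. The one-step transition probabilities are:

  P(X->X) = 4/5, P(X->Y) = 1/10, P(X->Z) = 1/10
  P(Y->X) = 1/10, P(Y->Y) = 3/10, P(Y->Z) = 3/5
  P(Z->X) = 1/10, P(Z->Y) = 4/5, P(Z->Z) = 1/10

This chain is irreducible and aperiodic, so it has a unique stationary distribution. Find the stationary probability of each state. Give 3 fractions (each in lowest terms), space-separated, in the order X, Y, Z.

The stationary distribution satisfies pi = pi * P, i.e.:
  pi_X = 4/5*pi_X + 1/10*pi_Y + 1/10*pi_Z
  pi_Y = 1/10*pi_X + 3/10*pi_Y + 4/5*pi_Z
  pi_Z = 1/10*pi_X + 3/5*pi_Y + 1/10*pi_Z
with normalization: pi_X + pi_Y + pi_Z = 1.

Using the first 2 balance equations plus normalization, the linear system A*pi = b is:
  [-1/5, 1/10, 1/10] . pi = 0
  [1/10, -7/10, 4/5] . pi = 0
  [1, 1, 1] . pi = 1

Solving yields:
  pi_X = 1/3
  pi_Y = 17/45
  pi_Z = 13/45

Verification (pi * P):
  1/3*4/5 + 17/45*1/10 + 13/45*1/10 = 1/3 = pi_X  (ok)
  1/3*1/10 + 17/45*3/10 + 13/45*4/5 = 17/45 = pi_Y  (ok)
  1/3*1/10 + 17/45*3/5 + 13/45*1/10 = 13/45 = pi_Z  (ok)

Answer: 1/3 17/45 13/45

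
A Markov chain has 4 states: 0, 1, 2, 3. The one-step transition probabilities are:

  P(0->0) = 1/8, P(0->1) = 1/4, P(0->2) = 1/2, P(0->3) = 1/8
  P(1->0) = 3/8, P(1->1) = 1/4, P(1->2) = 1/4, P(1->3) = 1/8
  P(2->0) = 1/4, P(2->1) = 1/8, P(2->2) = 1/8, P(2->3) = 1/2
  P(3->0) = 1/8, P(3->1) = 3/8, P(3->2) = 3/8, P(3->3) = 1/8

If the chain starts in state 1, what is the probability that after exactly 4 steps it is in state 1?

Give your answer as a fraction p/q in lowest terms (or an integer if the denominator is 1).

Answer: 501/2048

Derivation:
Computing P^4 by repeated multiplication:
P^1 =
  0: [1/8, 1/4, 1/2, 1/8]
  1: [3/8, 1/4, 1/4, 1/8]
  2: [1/4, 1/8, 1/8, 1/2]
  3: [1/8, 3/8, 3/8, 1/8]
P^2 =
  0: [1/4, 13/64, 15/64, 5/16]
  1: [7/32, 15/64, 21/64, 7/32]
  2: [11/64, 19/64, 23/64, 11/64]
  3: [17/64, 7/32, 1/4, 17/64]
P^3 =
  0: [105/512, 133/512, 165/512, 109/512]
  1: [115/512, 121/512, 149/512, 127/512]
  2: [125/512, 29/128, 69/256, 133/512]
  3: [27/128, 129/512, 163/512, 7/32]
P^4 =
  0: [943/4096, 121/512, 589/2048, 1007/4096]
  1: [903/4096, 501/2048, 77/256, 959/4096]
  2: [441/2048, 1019/4096, 1269/4096, 463/2048]
  3: [933/4096, 973/4096, 1189/4096, 1001/4096]

(P^4)[1 -> 1] = 501/2048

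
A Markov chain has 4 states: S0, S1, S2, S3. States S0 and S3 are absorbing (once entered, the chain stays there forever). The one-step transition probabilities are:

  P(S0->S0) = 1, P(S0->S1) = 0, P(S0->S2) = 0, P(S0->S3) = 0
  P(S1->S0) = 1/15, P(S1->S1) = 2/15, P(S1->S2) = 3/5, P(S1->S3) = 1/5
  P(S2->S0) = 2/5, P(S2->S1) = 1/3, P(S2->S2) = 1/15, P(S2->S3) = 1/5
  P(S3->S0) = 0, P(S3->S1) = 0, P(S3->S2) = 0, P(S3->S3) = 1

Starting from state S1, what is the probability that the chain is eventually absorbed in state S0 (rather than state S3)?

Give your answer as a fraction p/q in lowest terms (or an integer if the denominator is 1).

Answer: 68/137

Derivation:
Let a_i = P(absorbed in S0 | start in state i).
Boundary conditions: a_S0 = 1, a_S3 = 0.
For each transient state i, a_i = sum_j P(i->j) * a_j:
  a_S1 = 1/15*a_S0 + 2/15*a_S1 + 3/5*a_S2 + 1/5*a_S3
  a_S2 = 2/5*a_S0 + 1/3*a_S1 + 1/15*a_S2 + 1/5*a_S3

Substituting a_S0 = 1 and a_S3 = 0, rearrange to (I - Q) a = r where r[i] = P(i -> S0):
  [13/15, -3/5] . (a_S1, a_S2) = 1/15
  [-1/3, 14/15] . (a_S1, a_S2) = 2/5

Solving yields:
  a_S1 = 68/137
  a_S2 = 83/137

Starting state is S1, so the absorption probability is a_S1 = 68/137.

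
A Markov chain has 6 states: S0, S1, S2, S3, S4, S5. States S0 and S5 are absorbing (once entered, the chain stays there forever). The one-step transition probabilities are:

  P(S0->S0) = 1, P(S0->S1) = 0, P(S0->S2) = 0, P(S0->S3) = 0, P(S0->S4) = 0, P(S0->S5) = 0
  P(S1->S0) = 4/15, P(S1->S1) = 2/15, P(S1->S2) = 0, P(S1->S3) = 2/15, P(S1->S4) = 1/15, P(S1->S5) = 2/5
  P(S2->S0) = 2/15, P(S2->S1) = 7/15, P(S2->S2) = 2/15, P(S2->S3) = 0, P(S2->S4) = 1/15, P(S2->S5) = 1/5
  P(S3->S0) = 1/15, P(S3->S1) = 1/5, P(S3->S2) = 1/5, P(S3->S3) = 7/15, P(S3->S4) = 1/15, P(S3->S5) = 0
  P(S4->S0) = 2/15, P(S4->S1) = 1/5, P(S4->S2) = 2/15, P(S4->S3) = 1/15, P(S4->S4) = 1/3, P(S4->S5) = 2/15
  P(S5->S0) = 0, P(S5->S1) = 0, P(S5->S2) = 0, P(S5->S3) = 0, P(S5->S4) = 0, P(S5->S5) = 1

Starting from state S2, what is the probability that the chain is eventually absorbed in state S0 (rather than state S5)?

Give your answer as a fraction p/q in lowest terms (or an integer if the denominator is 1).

Let a_i = P(absorbed in S0 | start in state i).
Boundary conditions: a_S0 = 1, a_S5 = 0.
For each transient state i, a_i = sum_j P(i->j) * a_j:
  a_S1 = 4/15*a_S0 + 2/15*a_S1 + 0*a_S2 + 2/15*a_S3 + 1/15*a_S4 + 2/5*a_S5
  a_S2 = 2/15*a_S0 + 7/15*a_S1 + 2/15*a_S2 + 0*a_S3 + 1/15*a_S4 + 1/5*a_S5
  a_S3 = 1/15*a_S0 + 1/5*a_S1 + 1/5*a_S2 + 7/15*a_S3 + 1/15*a_S4 + 0*a_S5
  a_S4 = 2/15*a_S0 + 1/5*a_S1 + 2/15*a_S2 + 1/15*a_S3 + 1/3*a_S4 + 2/15*a_S5

Substituting a_S0 = 1 and a_S5 = 0, rearrange to (I - Q) a = r where r[i] = P(i -> S0):
  [13/15, 0, -2/15, -1/15] . (a_S1, a_S2, a_S3, a_S4) = 4/15
  [-7/15, 13/15, 0, -1/15] . (a_S1, a_S2, a_S3, a_S4) = 2/15
  [-1/5, -1/5, 8/15, -1/15] . (a_S1, a_S2, a_S3, a_S4) = 1/15
  [-1/5, -2/15, -1/15, 2/3] . (a_S1, a_S2, a_S3, a_S4) = 2/15

Solving yields:
  a_S1 = 4739/11308
  a_S2 = 2345/5654
  a_S3 = 5597/11308
  a_S4 = 471/1028

Starting state is S2, so the absorption probability is a_S2 = 2345/5654.

Answer: 2345/5654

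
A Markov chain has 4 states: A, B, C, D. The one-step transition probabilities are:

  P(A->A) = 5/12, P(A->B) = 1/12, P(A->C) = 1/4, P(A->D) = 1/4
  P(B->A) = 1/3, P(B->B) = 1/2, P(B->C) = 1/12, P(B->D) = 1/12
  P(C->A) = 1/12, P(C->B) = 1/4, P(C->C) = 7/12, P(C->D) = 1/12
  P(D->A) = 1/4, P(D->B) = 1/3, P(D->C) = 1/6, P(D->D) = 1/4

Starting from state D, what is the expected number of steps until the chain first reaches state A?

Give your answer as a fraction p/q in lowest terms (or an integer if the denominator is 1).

Let h_i = expected steps to first reach A from state i.
Boundary: h_A = 0.
First-step equations for the other states:
  h_B = 1 + 1/3*h_A + 1/2*h_B + 1/12*h_C + 1/12*h_D
  h_C = 1 + 1/12*h_A + 1/4*h_B + 7/12*h_C + 1/12*h_D
  h_D = 1 + 1/4*h_A + 1/3*h_B + 1/6*h_C + 1/4*h_D

Substituting h_A = 0 and rearranging gives the linear system (I - Q) h = 1:
  [1/2, -1/12, -1/12] . (h_B, h_C, h_D) = 1
  [-1/4, 5/12, -1/12] . (h_B, h_C, h_D) = 1
  [-1/3, -1/6, 3/4] . (h_B, h_C, h_D) = 1

Solving yields:
  h_B = 240/67
  h_C = 360/67
  h_D = 276/67

Starting state is D, so the expected hitting time is h_D = 276/67.

Answer: 276/67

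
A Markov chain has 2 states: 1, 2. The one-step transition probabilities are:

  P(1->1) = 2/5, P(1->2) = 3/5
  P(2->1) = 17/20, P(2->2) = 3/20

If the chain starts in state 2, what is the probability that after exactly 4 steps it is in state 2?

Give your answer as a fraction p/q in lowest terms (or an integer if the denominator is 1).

Computing P^4 by repeated multiplication:
P^1 =
  1: [2/5, 3/5]
  2: [17/20, 3/20]
P^2 =
  1: [67/100, 33/100]
  2: [187/400, 213/400]
P^3 =
  1: [1097/2000, 903/2000]
  2: [5117/8000, 2883/8000]
P^4 =
  1: [24127/40000, 15873/40000]
  2: [89947/160000, 70053/160000]

(P^4)[2 -> 2] = 70053/160000

Answer: 70053/160000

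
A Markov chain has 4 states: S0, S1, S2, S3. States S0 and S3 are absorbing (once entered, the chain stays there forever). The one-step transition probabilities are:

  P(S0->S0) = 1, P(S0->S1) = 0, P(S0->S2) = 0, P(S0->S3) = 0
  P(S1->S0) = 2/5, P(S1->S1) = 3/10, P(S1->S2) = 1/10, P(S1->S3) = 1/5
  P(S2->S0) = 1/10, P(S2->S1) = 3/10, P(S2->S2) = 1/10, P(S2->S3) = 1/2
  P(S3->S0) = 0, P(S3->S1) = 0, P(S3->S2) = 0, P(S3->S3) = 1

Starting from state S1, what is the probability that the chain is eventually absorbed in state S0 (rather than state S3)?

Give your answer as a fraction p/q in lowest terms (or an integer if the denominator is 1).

Let a_i = P(absorbed in S0 | start in state i).
Boundary conditions: a_S0 = 1, a_S3 = 0.
For each transient state i, a_i = sum_j P(i->j) * a_j:
  a_S1 = 2/5*a_S0 + 3/10*a_S1 + 1/10*a_S2 + 1/5*a_S3
  a_S2 = 1/10*a_S0 + 3/10*a_S1 + 1/10*a_S2 + 1/2*a_S3

Substituting a_S0 = 1 and a_S3 = 0, rearrange to (I - Q) a = r where r[i] = P(i -> S0):
  [7/10, -1/10] . (a_S1, a_S2) = 2/5
  [-3/10, 9/10] . (a_S1, a_S2) = 1/10

Solving yields:
  a_S1 = 37/60
  a_S2 = 19/60

Starting state is S1, so the absorption probability is a_S1 = 37/60.

Answer: 37/60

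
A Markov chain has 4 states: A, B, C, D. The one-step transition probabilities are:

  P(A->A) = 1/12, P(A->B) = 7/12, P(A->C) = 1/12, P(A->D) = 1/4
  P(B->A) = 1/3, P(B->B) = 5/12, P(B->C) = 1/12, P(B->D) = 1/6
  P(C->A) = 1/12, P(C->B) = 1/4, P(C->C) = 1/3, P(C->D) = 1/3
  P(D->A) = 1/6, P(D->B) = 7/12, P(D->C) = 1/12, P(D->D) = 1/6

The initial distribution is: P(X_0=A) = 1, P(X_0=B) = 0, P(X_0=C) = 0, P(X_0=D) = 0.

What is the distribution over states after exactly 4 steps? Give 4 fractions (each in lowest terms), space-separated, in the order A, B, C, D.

Answer: 755/3456 809/1728 85/768 467/2304

Derivation:
Propagating the distribution step by step (d_{t+1} = d_t * P):
d_0 = (A=1, B=0, C=0, D=0)
  d_1[A] = 1*1/12 + 0*1/3 + 0*1/12 + 0*1/6 = 1/12
  d_1[B] = 1*7/12 + 0*5/12 + 0*1/4 + 0*7/12 = 7/12
  d_1[C] = 1*1/12 + 0*1/12 + 0*1/3 + 0*1/12 = 1/12
  d_1[D] = 1*1/4 + 0*1/6 + 0*1/3 + 0*1/6 = 1/4
d_1 = (A=1/12, B=7/12, C=1/12, D=1/4)
  d_2[A] = 1/12*1/12 + 7/12*1/3 + 1/12*1/12 + 1/4*1/6 = 1/4
  d_2[B] = 1/12*7/12 + 7/12*5/12 + 1/12*1/4 + 1/4*7/12 = 11/24
  d_2[C] = 1/12*1/12 + 7/12*1/12 + 1/12*1/3 + 1/4*1/12 = 5/48
  d_2[D] = 1/12*1/4 + 7/12*1/6 + 1/12*1/3 + 1/4*1/6 = 3/16
d_2 = (A=1/4, B=11/24, C=5/48, D=3/16)
  d_3[A] = 1/4*1/12 + 11/24*1/3 + 5/48*1/12 + 3/16*1/6 = 41/192
  d_3[B] = 1/4*7/12 + 11/24*5/12 + 5/48*1/4 + 3/16*7/12 = 17/36
  d_3[C] = 1/4*1/12 + 11/24*1/12 + 5/48*1/3 + 3/16*1/12 = 7/64
  d_3[D] = 1/4*1/4 + 11/24*1/6 + 5/48*1/3 + 3/16*1/6 = 59/288
d_3 = (A=41/192, B=17/36, C=7/64, D=59/288)
  d_4[A] = 41/192*1/12 + 17/36*1/3 + 7/64*1/12 + 59/288*1/6 = 755/3456
  d_4[B] = 41/192*7/12 + 17/36*5/12 + 7/64*1/4 + 59/288*7/12 = 809/1728
  d_4[C] = 41/192*1/12 + 17/36*1/12 + 7/64*1/3 + 59/288*1/12 = 85/768
  d_4[D] = 41/192*1/4 + 17/36*1/6 + 7/64*1/3 + 59/288*1/6 = 467/2304
d_4 = (A=755/3456, B=809/1728, C=85/768, D=467/2304)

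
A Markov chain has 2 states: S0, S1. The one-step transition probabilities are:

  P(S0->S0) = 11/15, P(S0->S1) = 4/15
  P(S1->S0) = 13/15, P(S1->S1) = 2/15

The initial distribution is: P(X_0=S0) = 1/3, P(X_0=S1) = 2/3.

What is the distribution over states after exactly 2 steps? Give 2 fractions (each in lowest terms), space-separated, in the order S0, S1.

Answer: 511/675 164/675

Derivation:
Propagating the distribution step by step (d_{t+1} = d_t * P):
d_0 = (S0=1/3, S1=2/3)
  d_1[S0] = 1/3*11/15 + 2/3*13/15 = 37/45
  d_1[S1] = 1/3*4/15 + 2/3*2/15 = 8/45
d_1 = (S0=37/45, S1=8/45)
  d_2[S0] = 37/45*11/15 + 8/45*13/15 = 511/675
  d_2[S1] = 37/45*4/15 + 8/45*2/15 = 164/675
d_2 = (S0=511/675, S1=164/675)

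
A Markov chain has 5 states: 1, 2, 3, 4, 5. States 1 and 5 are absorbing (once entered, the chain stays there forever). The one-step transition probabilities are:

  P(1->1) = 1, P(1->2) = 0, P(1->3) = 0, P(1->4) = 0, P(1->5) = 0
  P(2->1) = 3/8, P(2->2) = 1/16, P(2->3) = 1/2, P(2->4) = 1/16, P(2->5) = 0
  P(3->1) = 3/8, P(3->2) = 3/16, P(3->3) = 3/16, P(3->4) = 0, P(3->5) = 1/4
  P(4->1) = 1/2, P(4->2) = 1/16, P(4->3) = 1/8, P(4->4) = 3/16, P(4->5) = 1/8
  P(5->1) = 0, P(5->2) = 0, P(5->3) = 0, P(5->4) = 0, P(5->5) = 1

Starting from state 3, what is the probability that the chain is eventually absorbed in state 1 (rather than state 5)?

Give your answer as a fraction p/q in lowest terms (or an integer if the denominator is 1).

Answer: 711/1102

Derivation:
Let a_i = P(absorbed in 1 | start in state i).
Boundary conditions: a_1 = 1, a_5 = 0.
For each transient state i, a_i = sum_j P(i->j) * a_j:
  a_2 = 3/8*a_1 + 1/16*a_2 + 1/2*a_3 + 1/16*a_4 + 0*a_5
  a_3 = 3/8*a_1 + 3/16*a_2 + 3/16*a_3 + 0*a_4 + 1/4*a_5
  a_4 = 1/2*a_1 + 1/16*a_2 + 1/8*a_3 + 3/16*a_4 + 1/8*a_5

Substituting a_1 = 1 and a_5 = 0, rearrange to (I - Q) a = r where r[i] = P(i -> 1):
  [15/16, -1/2, -1/16] . (a_2, a_3, a_4) = 3/8
  [-3/16, 13/16, 0] . (a_2, a_3, a_4) = 3/8
  [-1/16, -1/8, 13/16] . (a_2, a_3, a_4) = 1/2

Solving yields:
  a_2 = 877/1102
  a_3 = 711/1102
  a_4 = 45/58

Starting state is 3, so the absorption probability is a_3 = 711/1102.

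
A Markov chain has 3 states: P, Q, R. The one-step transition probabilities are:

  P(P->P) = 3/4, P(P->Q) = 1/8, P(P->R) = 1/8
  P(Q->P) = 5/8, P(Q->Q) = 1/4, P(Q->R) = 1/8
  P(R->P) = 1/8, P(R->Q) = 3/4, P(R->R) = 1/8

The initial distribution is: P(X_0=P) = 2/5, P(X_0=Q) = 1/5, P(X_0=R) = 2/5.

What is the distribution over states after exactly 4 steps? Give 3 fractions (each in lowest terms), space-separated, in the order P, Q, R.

Propagating the distribution step by step (d_{t+1} = d_t * P):
d_0 = (P=2/5, Q=1/5, R=2/5)
  d_1[P] = 2/5*3/4 + 1/5*5/8 + 2/5*1/8 = 19/40
  d_1[Q] = 2/5*1/8 + 1/5*1/4 + 2/5*3/4 = 2/5
  d_1[R] = 2/5*1/8 + 1/5*1/8 + 2/5*1/8 = 1/8
d_1 = (P=19/40, Q=2/5, R=1/8)
  d_2[P] = 19/40*3/4 + 2/5*5/8 + 1/8*1/8 = 199/320
  d_2[Q] = 19/40*1/8 + 2/5*1/4 + 1/8*3/4 = 81/320
  d_2[R] = 19/40*1/8 + 2/5*1/8 + 1/8*1/8 = 1/8
d_2 = (P=199/320, Q=81/320, R=1/8)
  d_3[P] = 199/320*3/4 + 81/320*5/8 + 1/8*1/8 = 1639/2560
  d_3[Q] = 199/320*1/8 + 81/320*1/4 + 1/8*3/4 = 601/2560
  d_3[R] = 199/320*1/8 + 81/320*1/8 + 1/8*1/8 = 1/8
d_3 = (P=1639/2560, Q=601/2560, R=1/8)
  d_4[P] = 1639/2560*3/4 + 601/2560*5/8 + 1/8*1/8 = 13159/20480
  d_4[Q] = 1639/2560*1/8 + 601/2560*1/4 + 1/8*3/4 = 4761/20480
  d_4[R] = 1639/2560*1/8 + 601/2560*1/8 + 1/8*1/8 = 1/8
d_4 = (P=13159/20480, Q=4761/20480, R=1/8)

Answer: 13159/20480 4761/20480 1/8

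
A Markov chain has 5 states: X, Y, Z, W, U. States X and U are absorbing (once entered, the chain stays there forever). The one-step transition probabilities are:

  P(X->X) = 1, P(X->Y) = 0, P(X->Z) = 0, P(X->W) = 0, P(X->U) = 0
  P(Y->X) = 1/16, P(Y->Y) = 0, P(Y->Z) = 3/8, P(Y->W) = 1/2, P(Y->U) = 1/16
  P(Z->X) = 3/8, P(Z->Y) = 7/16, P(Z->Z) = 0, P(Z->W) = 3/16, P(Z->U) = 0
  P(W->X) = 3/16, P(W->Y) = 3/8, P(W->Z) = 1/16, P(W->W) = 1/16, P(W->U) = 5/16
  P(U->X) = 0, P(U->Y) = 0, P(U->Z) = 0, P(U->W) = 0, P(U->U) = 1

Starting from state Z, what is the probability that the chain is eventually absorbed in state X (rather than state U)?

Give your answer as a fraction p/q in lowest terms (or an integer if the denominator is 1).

Let a_i = P(absorbed in X | start in state i).
Boundary conditions: a_X = 1, a_U = 0.
For each transient state i, a_i = sum_j P(i->j) * a_j:
  a_Y = 1/16*a_X + 0*a_Y + 3/8*a_Z + 1/2*a_W + 1/16*a_U
  a_Z = 3/8*a_X + 7/16*a_Y + 0*a_Z + 3/16*a_W + 0*a_U
  a_W = 3/16*a_X + 3/8*a_Y + 1/16*a_Z + 1/16*a_W + 5/16*a_U

Substituting a_X = 1 and a_U = 0, rearrange to (I - Q) a = r where r[i] = P(i -> X):
  [1, -3/8, -1/2] . (a_Y, a_Z, a_W) = 1/16
  [-7/16, 1, -3/16] . (a_Y, a_Z, a_W) = 3/8
  [-3/8, -1/16, 15/16] . (a_Y, a_Z, a_W) = 3/16

Solving yields:
  a_Y = 1263/2230
  a_Z = 1587/2230
  a_W = 1057/2230

Starting state is Z, so the absorption probability is a_Z = 1587/2230.

Answer: 1587/2230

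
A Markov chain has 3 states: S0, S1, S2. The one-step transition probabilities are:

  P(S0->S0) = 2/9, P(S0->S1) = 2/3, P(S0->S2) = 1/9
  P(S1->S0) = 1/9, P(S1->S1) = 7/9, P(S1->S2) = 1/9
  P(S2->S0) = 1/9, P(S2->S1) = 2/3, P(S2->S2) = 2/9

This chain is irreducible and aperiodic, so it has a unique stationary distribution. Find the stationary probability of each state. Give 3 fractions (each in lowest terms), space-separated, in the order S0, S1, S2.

The stationary distribution satisfies pi = pi * P, i.e.:
  pi_S0 = 2/9*pi_S0 + 1/9*pi_S1 + 1/9*pi_S2
  pi_S1 = 2/3*pi_S0 + 7/9*pi_S1 + 2/3*pi_S2
  pi_S2 = 1/9*pi_S0 + 1/9*pi_S1 + 2/9*pi_S2
with normalization: pi_S0 + pi_S1 + pi_S2 = 1.

Using the first 2 balance equations plus normalization, the linear system A*pi = b is:
  [-7/9, 1/9, 1/9] . pi = 0
  [2/3, -2/9, 2/3] . pi = 0
  [1, 1, 1] . pi = 1

Solving yields:
  pi_S0 = 1/8
  pi_S1 = 3/4
  pi_S2 = 1/8

Verification (pi * P):
  1/8*2/9 + 3/4*1/9 + 1/8*1/9 = 1/8 = pi_S0  (ok)
  1/8*2/3 + 3/4*7/9 + 1/8*2/3 = 3/4 = pi_S1  (ok)
  1/8*1/9 + 3/4*1/9 + 1/8*2/9 = 1/8 = pi_S2  (ok)

Answer: 1/8 3/4 1/8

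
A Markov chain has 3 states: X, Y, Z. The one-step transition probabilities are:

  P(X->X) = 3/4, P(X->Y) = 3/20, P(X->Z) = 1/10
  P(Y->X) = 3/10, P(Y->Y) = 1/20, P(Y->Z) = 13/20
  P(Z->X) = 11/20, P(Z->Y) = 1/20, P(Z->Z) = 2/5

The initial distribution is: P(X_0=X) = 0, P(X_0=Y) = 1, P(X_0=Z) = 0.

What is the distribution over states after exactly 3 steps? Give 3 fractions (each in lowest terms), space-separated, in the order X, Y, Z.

Propagating the distribution step by step (d_{t+1} = d_t * P):
d_0 = (X=0, Y=1, Z=0)
  d_1[X] = 0*3/4 + 1*3/10 + 0*11/20 = 3/10
  d_1[Y] = 0*3/20 + 1*1/20 + 0*1/20 = 1/20
  d_1[Z] = 0*1/10 + 1*13/20 + 0*2/5 = 13/20
d_1 = (X=3/10, Y=1/20, Z=13/20)
  d_2[X] = 3/10*3/4 + 1/20*3/10 + 13/20*11/20 = 239/400
  d_2[Y] = 3/10*3/20 + 1/20*1/20 + 13/20*1/20 = 2/25
  d_2[Z] = 3/10*1/10 + 1/20*13/20 + 13/20*2/5 = 129/400
d_2 = (X=239/400, Y=2/25, Z=129/400)
  d_3[X] = 239/400*3/4 + 2/25*3/10 + 129/400*11/20 = 1299/2000
  d_3[Y] = 239/400*3/20 + 2/25*1/20 + 129/400*1/20 = 439/4000
  d_3[Z] = 239/400*1/10 + 2/25*13/20 + 129/400*2/5 = 963/4000
d_3 = (X=1299/2000, Y=439/4000, Z=963/4000)

Answer: 1299/2000 439/4000 963/4000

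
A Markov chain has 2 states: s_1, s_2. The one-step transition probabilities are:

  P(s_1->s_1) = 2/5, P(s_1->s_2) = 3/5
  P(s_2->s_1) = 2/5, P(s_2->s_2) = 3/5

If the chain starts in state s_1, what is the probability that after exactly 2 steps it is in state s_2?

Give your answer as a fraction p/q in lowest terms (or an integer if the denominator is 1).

Answer: 3/5

Derivation:
Computing P^2 by repeated multiplication:
P^1 =
  s_1: [2/5, 3/5]
  s_2: [2/5, 3/5]
P^2 =
  s_1: [2/5, 3/5]
  s_2: [2/5, 3/5]

(P^2)[s_1 -> s_2] = 3/5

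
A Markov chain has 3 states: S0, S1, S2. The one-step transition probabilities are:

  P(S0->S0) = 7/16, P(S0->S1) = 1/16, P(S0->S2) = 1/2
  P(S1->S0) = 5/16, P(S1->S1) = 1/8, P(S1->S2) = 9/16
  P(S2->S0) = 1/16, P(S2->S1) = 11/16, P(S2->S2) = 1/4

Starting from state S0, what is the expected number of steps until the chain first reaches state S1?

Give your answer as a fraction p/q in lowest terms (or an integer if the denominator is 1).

Let h_i = expected steps to first reach S1 from state i.
Boundary: h_S1 = 0.
First-step equations for the other states:
  h_S0 = 1 + 7/16*h_S0 + 1/16*h_S1 + 1/2*h_S2
  h_S2 = 1 + 1/16*h_S0 + 11/16*h_S1 + 1/4*h_S2

Substituting h_S1 = 0 and rearranging gives the linear system (I - Q) h = 1:
  [9/16, -1/2] . (h_S0, h_S2) = 1
  [-1/16, 3/4] . (h_S0, h_S2) = 1

Solving yields:
  h_S0 = 16/5
  h_S2 = 8/5

Starting state is S0, so the expected hitting time is h_S0 = 16/5.

Answer: 16/5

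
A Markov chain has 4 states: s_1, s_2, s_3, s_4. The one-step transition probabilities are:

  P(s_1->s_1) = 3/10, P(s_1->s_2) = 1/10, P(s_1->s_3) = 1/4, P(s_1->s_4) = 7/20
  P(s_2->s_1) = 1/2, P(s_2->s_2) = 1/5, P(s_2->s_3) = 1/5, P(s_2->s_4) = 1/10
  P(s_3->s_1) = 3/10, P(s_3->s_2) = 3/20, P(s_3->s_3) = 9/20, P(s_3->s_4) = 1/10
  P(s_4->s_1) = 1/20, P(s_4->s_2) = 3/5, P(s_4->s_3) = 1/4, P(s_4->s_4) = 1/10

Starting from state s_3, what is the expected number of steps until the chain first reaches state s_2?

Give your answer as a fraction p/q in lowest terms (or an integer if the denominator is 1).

Answer: 1700/359

Derivation:
Let h_i = expected steps to first reach s_2 from state i.
Boundary: h_s_2 = 0.
First-step equations for the other states:
  h_s_1 = 1 + 3/10*h_s_1 + 1/10*h_s_2 + 1/4*h_s_3 + 7/20*h_s_4
  h_s_3 = 1 + 3/10*h_s_1 + 3/20*h_s_2 + 9/20*h_s_3 + 1/10*h_s_4
  h_s_4 = 1 + 1/20*h_s_1 + 3/5*h_s_2 + 1/4*h_s_3 + 1/10*h_s_4

Substituting h_s_2 = 0 and rearranging gives the linear system (I - Q) h = 1:
  [7/10, -1/4, -7/20] . (h_s_1, h_s_3, h_s_4) = 1
  [-3/10, 11/20, -1/10] . (h_s_1, h_s_3, h_s_4) = 1
  [-1/20, -1/4, 9/10] . (h_s_1, h_s_3, h_s_4) = 1

Solving yields:
  h_s_1 = 1600/359
  h_s_3 = 1700/359
  h_s_4 = 960/359

Starting state is s_3, so the expected hitting time is h_s_3 = 1700/359.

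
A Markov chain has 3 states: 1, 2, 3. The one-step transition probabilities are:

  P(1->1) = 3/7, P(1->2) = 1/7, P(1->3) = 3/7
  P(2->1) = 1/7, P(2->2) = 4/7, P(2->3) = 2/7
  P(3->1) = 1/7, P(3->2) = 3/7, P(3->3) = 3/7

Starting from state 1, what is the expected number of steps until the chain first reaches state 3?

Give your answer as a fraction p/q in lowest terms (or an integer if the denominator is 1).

Answer: 28/11

Derivation:
Let h_i = expected steps to first reach 3 from state i.
Boundary: h_3 = 0.
First-step equations for the other states:
  h_1 = 1 + 3/7*h_1 + 1/7*h_2 + 3/7*h_3
  h_2 = 1 + 1/7*h_1 + 4/7*h_2 + 2/7*h_3

Substituting h_3 = 0 and rearranging gives the linear system (I - Q) h = 1:
  [4/7, -1/7] . (h_1, h_2) = 1
  [-1/7, 3/7] . (h_1, h_2) = 1

Solving yields:
  h_1 = 28/11
  h_2 = 35/11

Starting state is 1, so the expected hitting time is h_1 = 28/11.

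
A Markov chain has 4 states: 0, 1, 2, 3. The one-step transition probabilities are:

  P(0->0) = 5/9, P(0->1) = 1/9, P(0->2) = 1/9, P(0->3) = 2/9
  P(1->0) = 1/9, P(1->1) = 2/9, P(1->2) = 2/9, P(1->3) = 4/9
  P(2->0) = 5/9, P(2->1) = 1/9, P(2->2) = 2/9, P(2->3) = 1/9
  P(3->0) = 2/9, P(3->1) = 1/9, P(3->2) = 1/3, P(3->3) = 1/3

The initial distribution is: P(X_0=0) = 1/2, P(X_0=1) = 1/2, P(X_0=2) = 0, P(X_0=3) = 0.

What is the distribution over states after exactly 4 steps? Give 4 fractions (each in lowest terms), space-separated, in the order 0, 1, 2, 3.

Propagating the distribution step by step (d_{t+1} = d_t * P):
d_0 = (0=1/2, 1=1/2, 2=0, 3=0)
  d_1[0] = 1/2*5/9 + 1/2*1/9 + 0*5/9 + 0*2/9 = 1/3
  d_1[1] = 1/2*1/9 + 1/2*2/9 + 0*1/9 + 0*1/9 = 1/6
  d_1[2] = 1/2*1/9 + 1/2*2/9 + 0*2/9 + 0*1/3 = 1/6
  d_1[3] = 1/2*2/9 + 1/2*4/9 + 0*1/9 + 0*1/3 = 1/3
d_1 = (0=1/3, 1=1/6, 2=1/6, 3=1/3)
  d_2[0] = 1/3*5/9 + 1/6*1/9 + 1/6*5/9 + 1/3*2/9 = 10/27
  d_2[1] = 1/3*1/9 + 1/6*2/9 + 1/6*1/9 + 1/3*1/9 = 7/54
  d_2[2] = 1/3*1/9 + 1/6*2/9 + 1/6*2/9 + 1/3*1/3 = 2/9
  d_2[3] = 1/3*2/9 + 1/6*4/9 + 1/6*1/9 + 1/3*1/3 = 5/18
d_2 = (0=10/27, 1=7/54, 2=2/9, 3=5/18)
  d_3[0] = 10/27*5/9 + 7/54*1/9 + 2/9*5/9 + 5/18*2/9 = 197/486
  d_3[1] = 10/27*1/9 + 7/54*2/9 + 2/9*1/9 + 5/18*1/9 = 61/486
  d_3[2] = 10/27*1/9 + 7/54*2/9 + 2/9*2/9 + 5/18*1/3 = 103/486
  d_3[3] = 10/27*2/9 + 7/54*4/9 + 2/9*1/9 + 5/18*1/3 = 125/486
d_3 = (0=197/486, 1=61/486, 2=103/486, 3=125/486)
  d_4[0] = 197/486*5/9 + 61/486*1/9 + 103/486*5/9 + 125/486*2/9 = 1811/4374
  d_4[1] = 197/486*1/9 + 61/486*2/9 + 103/486*1/9 + 125/486*1/9 = 547/4374
  d_4[2] = 197/486*1/9 + 61/486*2/9 + 103/486*2/9 + 125/486*1/3 = 50/243
  d_4[3] = 197/486*2/9 + 61/486*4/9 + 103/486*1/9 + 125/486*1/3 = 62/243
d_4 = (0=1811/4374, 1=547/4374, 2=50/243, 3=62/243)

Answer: 1811/4374 547/4374 50/243 62/243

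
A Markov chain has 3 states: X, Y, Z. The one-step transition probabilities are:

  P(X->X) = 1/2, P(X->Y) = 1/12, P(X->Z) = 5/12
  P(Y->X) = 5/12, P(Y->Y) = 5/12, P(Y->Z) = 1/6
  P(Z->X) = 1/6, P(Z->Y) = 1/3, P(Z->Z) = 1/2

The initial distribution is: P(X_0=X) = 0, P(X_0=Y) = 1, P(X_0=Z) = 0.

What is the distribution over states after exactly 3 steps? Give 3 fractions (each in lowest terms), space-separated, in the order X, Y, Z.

Propagating the distribution step by step (d_{t+1} = d_t * P):
d_0 = (X=0, Y=1, Z=0)
  d_1[X] = 0*1/2 + 1*5/12 + 0*1/6 = 5/12
  d_1[Y] = 0*1/12 + 1*5/12 + 0*1/3 = 5/12
  d_1[Z] = 0*5/12 + 1*1/6 + 0*1/2 = 1/6
d_1 = (X=5/12, Y=5/12, Z=1/6)
  d_2[X] = 5/12*1/2 + 5/12*5/12 + 1/6*1/6 = 59/144
  d_2[Y] = 5/12*1/12 + 5/12*5/12 + 1/6*1/3 = 19/72
  d_2[Z] = 5/12*5/12 + 5/12*1/6 + 1/6*1/2 = 47/144
d_2 = (X=59/144, Y=19/72, Z=47/144)
  d_3[X] = 59/144*1/2 + 19/72*5/12 + 47/144*1/6 = 319/864
  d_3[Y] = 59/144*1/12 + 19/72*5/12 + 47/144*1/3 = 437/1728
  d_3[Z] = 59/144*5/12 + 19/72*1/6 + 47/144*1/2 = 653/1728
d_3 = (X=319/864, Y=437/1728, Z=653/1728)

Answer: 319/864 437/1728 653/1728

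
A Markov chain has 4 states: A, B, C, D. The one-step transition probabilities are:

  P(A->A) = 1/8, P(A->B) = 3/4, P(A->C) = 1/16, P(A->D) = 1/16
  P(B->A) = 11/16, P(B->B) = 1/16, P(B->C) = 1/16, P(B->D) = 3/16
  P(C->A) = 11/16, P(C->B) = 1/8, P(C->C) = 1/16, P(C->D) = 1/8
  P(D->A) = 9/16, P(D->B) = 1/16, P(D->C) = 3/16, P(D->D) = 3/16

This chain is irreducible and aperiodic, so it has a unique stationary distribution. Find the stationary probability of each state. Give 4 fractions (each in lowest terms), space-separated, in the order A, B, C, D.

Answer: 1372/3193 2317/6386 251/3193 823/6386

Derivation:
The stationary distribution satisfies pi = pi * P, i.e.:
  pi_A = 1/8*pi_A + 11/16*pi_B + 11/16*pi_C + 9/16*pi_D
  pi_B = 3/4*pi_A + 1/16*pi_B + 1/8*pi_C + 1/16*pi_D
  pi_C = 1/16*pi_A + 1/16*pi_B + 1/16*pi_C + 3/16*pi_D
  pi_D = 1/16*pi_A + 3/16*pi_B + 1/8*pi_C + 3/16*pi_D
with normalization: pi_A + pi_B + pi_C + pi_D = 1.

Using the first 3 balance equations plus normalization, the linear system A*pi = b is:
  [-7/8, 11/16, 11/16, 9/16] . pi = 0
  [3/4, -15/16, 1/8, 1/16] . pi = 0
  [1/16, 1/16, -15/16, 3/16] . pi = 0
  [1, 1, 1, 1] . pi = 1

Solving yields:
  pi_A = 1372/3193
  pi_B = 2317/6386
  pi_C = 251/3193
  pi_D = 823/6386

Verification (pi * P):
  1372/3193*1/8 + 2317/6386*11/16 + 251/3193*11/16 + 823/6386*9/16 = 1372/3193 = pi_A  (ok)
  1372/3193*3/4 + 2317/6386*1/16 + 251/3193*1/8 + 823/6386*1/16 = 2317/6386 = pi_B  (ok)
  1372/3193*1/16 + 2317/6386*1/16 + 251/3193*1/16 + 823/6386*3/16 = 251/3193 = pi_C  (ok)
  1372/3193*1/16 + 2317/6386*3/16 + 251/3193*1/8 + 823/6386*3/16 = 823/6386 = pi_D  (ok)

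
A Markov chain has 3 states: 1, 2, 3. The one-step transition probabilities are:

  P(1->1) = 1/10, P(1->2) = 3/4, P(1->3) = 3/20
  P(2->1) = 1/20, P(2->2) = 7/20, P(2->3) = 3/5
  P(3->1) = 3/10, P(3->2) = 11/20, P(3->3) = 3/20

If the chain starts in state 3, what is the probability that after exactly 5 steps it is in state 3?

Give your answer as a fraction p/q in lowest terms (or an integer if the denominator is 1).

Computing P^5 by repeated multiplication:
P^1 =
  1: [1/10, 3/4, 3/20]
  2: [1/20, 7/20, 3/5]
  3: [3/10, 11/20, 3/20]
P^2 =
  1: [37/400, 21/50, 39/80]
  2: [81/400, 49/100, 123/400]
  3: [41/400, 1/2, 159/400]
P^3 =
  1: [353/2000, 969/2000, 339/1000]
  2: [137/1000, 197/400, 741/2000]
  3: [309/2000, 941/2000, 3/8]
P^4 =
  1: [5743/40000, 1221/2500, 14721/40000]
  2: [5979/40000, 4789/10000, 2973/8000]
  3: [6059/40000, 1217/2500, 14469/40000]
P^5 =
  1: [29837/200000, 96207/200000, 18489/50000]
  2: [7519/50000, 96823/200000, 73101/200000]
  3: [29601/200000, 96587/200000, 18453/50000]

(P^5)[3 -> 3] = 18453/50000

Answer: 18453/50000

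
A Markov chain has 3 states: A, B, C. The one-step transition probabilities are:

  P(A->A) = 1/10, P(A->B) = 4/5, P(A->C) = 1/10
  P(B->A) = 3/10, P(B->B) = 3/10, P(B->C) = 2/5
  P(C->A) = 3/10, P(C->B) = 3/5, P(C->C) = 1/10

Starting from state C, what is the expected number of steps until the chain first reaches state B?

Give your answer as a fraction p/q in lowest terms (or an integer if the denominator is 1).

Let h_i = expected steps to first reach B from state i.
Boundary: h_B = 0.
First-step equations for the other states:
  h_A = 1 + 1/10*h_A + 4/5*h_B + 1/10*h_C
  h_C = 1 + 3/10*h_A + 3/5*h_B + 1/10*h_C

Substituting h_B = 0 and rearranging gives the linear system (I - Q) h = 1:
  [9/10, -1/10] . (h_A, h_C) = 1
  [-3/10, 9/10] . (h_A, h_C) = 1

Solving yields:
  h_A = 50/39
  h_C = 20/13

Starting state is C, so the expected hitting time is h_C = 20/13.

Answer: 20/13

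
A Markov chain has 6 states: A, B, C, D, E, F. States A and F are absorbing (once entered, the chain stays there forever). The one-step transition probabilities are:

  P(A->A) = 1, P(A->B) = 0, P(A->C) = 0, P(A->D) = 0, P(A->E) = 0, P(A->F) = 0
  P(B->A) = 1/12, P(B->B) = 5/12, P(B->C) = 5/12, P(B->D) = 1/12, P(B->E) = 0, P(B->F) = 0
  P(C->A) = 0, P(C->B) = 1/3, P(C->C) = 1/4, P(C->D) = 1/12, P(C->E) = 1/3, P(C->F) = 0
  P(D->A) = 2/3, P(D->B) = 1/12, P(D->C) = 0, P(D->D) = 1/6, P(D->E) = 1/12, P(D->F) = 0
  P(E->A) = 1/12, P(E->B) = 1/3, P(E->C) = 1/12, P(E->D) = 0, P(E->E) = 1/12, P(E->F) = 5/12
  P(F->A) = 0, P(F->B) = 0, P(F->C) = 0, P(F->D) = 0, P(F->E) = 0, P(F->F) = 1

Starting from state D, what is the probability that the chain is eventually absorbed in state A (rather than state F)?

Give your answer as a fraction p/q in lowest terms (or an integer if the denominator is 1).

Answer: 3118/3433

Derivation:
Let a_i = P(absorbed in A | start in state i).
Boundary conditions: a_A = 1, a_F = 0.
For each transient state i, a_i = sum_j P(i->j) * a_j:
  a_B = 1/12*a_A + 5/12*a_B + 5/12*a_C + 1/12*a_D + 0*a_E + 0*a_F
  a_C = 0*a_A + 1/3*a_B + 1/4*a_C + 1/12*a_D + 1/3*a_E + 0*a_F
  a_D = 2/3*a_A + 1/12*a_B + 0*a_C + 1/6*a_D + 1/12*a_E + 0*a_F
  a_E = 1/12*a_A + 1/3*a_B + 1/12*a_C + 0*a_D + 1/12*a_E + 5/12*a_F

Substituting a_A = 1 and a_F = 0, rearrange to (I - Q) a = r where r[i] = P(i -> A):
  [7/12, -5/12, -1/12, 0] . (a_B, a_C, a_D, a_E) = 1/12
  [-1/3, 3/4, -1/12, -1/3] . (a_B, a_C, a_D, a_E) = 0
  [-1/12, 0, 5/6, -1/12] . (a_B, a_C, a_D, a_E) = 2/3
  [-1/3, -1/12, 0, 11/12] . (a_B, a_C, a_D, a_E) = 1/12

Solving yields:
  a_B = 2363/3433
  a_C = 1998/3433
  a_D = 3118/3433
  a_E = 1353/3433

Starting state is D, so the absorption probability is a_D = 3118/3433.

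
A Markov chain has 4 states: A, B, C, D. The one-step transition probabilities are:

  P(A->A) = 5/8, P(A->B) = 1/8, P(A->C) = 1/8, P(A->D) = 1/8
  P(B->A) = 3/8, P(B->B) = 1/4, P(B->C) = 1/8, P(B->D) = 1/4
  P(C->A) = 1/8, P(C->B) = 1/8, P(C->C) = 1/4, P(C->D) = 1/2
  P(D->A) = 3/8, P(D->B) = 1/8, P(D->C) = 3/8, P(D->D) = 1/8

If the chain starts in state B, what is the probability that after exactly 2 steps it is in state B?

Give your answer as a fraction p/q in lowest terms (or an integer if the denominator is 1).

Computing P^2 by repeated multiplication:
P^1 =
  A: [5/8, 1/8, 1/8, 1/8]
  B: [3/8, 1/4, 1/8, 1/4]
  C: [1/8, 1/8, 1/4, 1/2]
  D: [3/8, 1/8, 3/8, 1/8]
P^2 =
  A: [1/2, 9/64, 11/64, 3/16]
  B: [7/16, 5/32, 13/64, 13/64]
  C: [11/32, 9/64, 9/32, 15/64]
  D: [3/8, 9/64, 13/64, 9/32]

(P^2)[B -> B] = 5/32

Answer: 5/32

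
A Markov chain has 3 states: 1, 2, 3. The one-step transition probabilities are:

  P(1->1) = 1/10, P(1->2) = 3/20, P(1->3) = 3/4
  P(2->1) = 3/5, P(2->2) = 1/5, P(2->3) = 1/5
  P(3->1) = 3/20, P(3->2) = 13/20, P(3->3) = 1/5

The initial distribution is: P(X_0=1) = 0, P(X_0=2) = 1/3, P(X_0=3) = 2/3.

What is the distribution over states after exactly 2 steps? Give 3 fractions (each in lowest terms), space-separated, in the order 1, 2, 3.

Propagating the distribution step by step (d_{t+1} = d_t * P):
d_0 = (1=0, 2=1/3, 3=2/3)
  d_1[1] = 0*1/10 + 1/3*3/5 + 2/3*3/20 = 3/10
  d_1[2] = 0*3/20 + 1/3*1/5 + 2/3*13/20 = 1/2
  d_1[3] = 0*3/4 + 1/3*1/5 + 2/3*1/5 = 1/5
d_1 = (1=3/10, 2=1/2, 3=1/5)
  d_2[1] = 3/10*1/10 + 1/2*3/5 + 1/5*3/20 = 9/25
  d_2[2] = 3/10*3/20 + 1/2*1/5 + 1/5*13/20 = 11/40
  d_2[3] = 3/10*3/4 + 1/2*1/5 + 1/5*1/5 = 73/200
d_2 = (1=9/25, 2=11/40, 3=73/200)

Answer: 9/25 11/40 73/200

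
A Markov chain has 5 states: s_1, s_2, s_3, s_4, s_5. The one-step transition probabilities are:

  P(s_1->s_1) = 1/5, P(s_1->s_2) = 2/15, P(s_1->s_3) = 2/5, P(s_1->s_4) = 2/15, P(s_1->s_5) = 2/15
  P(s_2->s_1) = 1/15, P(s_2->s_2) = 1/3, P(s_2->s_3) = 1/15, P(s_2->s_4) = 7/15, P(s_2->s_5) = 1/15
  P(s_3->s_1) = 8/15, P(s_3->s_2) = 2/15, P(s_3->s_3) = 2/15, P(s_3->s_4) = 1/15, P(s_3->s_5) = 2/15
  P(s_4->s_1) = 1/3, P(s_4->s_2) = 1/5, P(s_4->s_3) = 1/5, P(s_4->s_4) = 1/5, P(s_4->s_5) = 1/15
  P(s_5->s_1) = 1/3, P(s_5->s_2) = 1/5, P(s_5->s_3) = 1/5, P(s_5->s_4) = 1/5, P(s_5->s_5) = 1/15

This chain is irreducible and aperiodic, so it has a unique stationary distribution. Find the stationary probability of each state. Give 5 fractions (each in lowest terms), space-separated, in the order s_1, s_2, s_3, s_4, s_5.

The stationary distribution satisfies pi = pi * P, i.e.:
  pi_s_1 = 1/5*pi_s_1 + 1/15*pi_s_2 + 8/15*pi_s_3 + 1/3*pi_s_4 + 1/3*pi_s_5
  pi_s_2 = 2/15*pi_s_1 + 1/3*pi_s_2 + 2/15*pi_s_3 + 1/5*pi_s_4 + 1/5*pi_s_5
  pi_s_3 = 2/5*pi_s_1 + 1/15*pi_s_2 + 2/15*pi_s_3 + 1/5*pi_s_4 + 1/5*pi_s_5
  pi_s_4 = 2/15*pi_s_1 + 7/15*pi_s_2 + 1/15*pi_s_3 + 1/5*pi_s_4 + 1/5*pi_s_5
  pi_s_5 = 2/15*pi_s_1 + 1/15*pi_s_2 + 2/15*pi_s_3 + 1/15*pi_s_4 + 1/15*pi_s_5
with normalization: pi_s_1 + pi_s_2 + pi_s_3 + pi_s_4 + pi_s_5 = 1.

Using the first 4 balance equations plus normalization, the linear system A*pi = b is:
  [-4/5, 1/15, 8/15, 1/3, 1/3] . pi = 0
  [2/15, -2/3, 2/15, 1/5, 1/5] . pi = 0
  [2/5, 1/15, -13/15, 1/5, 1/5] . pi = 0
  [2/15, 7/15, 1/15, -4/5, 1/5] . pi = 0
  [1, 1, 1, 1, 1] . pi = 1

Solving yields:
  pi_s_1 = 949/3303
  pi_s_2 = 634/3303
  pi_s_3 = 718/3303
  pi_s_4 = 2012/9909
  pi_s_5 = 994/9909

Verification (pi * P):
  949/3303*1/5 + 634/3303*1/15 + 718/3303*8/15 + 2012/9909*1/3 + 994/9909*1/3 = 949/3303 = pi_s_1  (ok)
  949/3303*2/15 + 634/3303*1/3 + 718/3303*2/15 + 2012/9909*1/5 + 994/9909*1/5 = 634/3303 = pi_s_2  (ok)
  949/3303*2/5 + 634/3303*1/15 + 718/3303*2/15 + 2012/9909*1/5 + 994/9909*1/5 = 718/3303 = pi_s_3  (ok)
  949/3303*2/15 + 634/3303*7/15 + 718/3303*1/15 + 2012/9909*1/5 + 994/9909*1/5 = 2012/9909 = pi_s_4  (ok)
  949/3303*2/15 + 634/3303*1/15 + 718/3303*2/15 + 2012/9909*1/15 + 994/9909*1/15 = 994/9909 = pi_s_5  (ok)

Answer: 949/3303 634/3303 718/3303 2012/9909 994/9909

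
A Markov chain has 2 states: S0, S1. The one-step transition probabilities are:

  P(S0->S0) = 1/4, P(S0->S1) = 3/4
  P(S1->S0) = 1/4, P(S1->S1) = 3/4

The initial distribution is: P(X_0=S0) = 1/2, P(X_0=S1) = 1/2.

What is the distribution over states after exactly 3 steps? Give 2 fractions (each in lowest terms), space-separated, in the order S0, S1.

Propagating the distribution step by step (d_{t+1} = d_t * P):
d_0 = (S0=1/2, S1=1/2)
  d_1[S0] = 1/2*1/4 + 1/2*1/4 = 1/4
  d_1[S1] = 1/2*3/4 + 1/2*3/4 = 3/4
d_1 = (S0=1/4, S1=3/4)
  d_2[S0] = 1/4*1/4 + 3/4*1/4 = 1/4
  d_2[S1] = 1/4*3/4 + 3/4*3/4 = 3/4
d_2 = (S0=1/4, S1=3/4)
  d_3[S0] = 1/4*1/4 + 3/4*1/4 = 1/4
  d_3[S1] = 1/4*3/4 + 3/4*3/4 = 3/4
d_3 = (S0=1/4, S1=3/4)

Answer: 1/4 3/4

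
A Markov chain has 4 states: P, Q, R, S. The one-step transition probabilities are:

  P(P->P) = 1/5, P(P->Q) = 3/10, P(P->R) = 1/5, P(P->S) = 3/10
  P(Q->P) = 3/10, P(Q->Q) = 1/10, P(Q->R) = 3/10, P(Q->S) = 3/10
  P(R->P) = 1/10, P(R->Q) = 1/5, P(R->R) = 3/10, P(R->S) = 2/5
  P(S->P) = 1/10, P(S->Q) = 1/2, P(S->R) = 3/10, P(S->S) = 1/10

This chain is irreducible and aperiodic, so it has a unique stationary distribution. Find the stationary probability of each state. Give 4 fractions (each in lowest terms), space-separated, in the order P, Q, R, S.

Answer: 111/647 176/647 183/647 177/647

Derivation:
The stationary distribution satisfies pi = pi * P, i.e.:
  pi_P = 1/5*pi_P + 3/10*pi_Q + 1/10*pi_R + 1/10*pi_S
  pi_Q = 3/10*pi_P + 1/10*pi_Q + 1/5*pi_R + 1/2*pi_S
  pi_R = 1/5*pi_P + 3/10*pi_Q + 3/10*pi_R + 3/10*pi_S
  pi_S = 3/10*pi_P + 3/10*pi_Q + 2/5*pi_R + 1/10*pi_S
with normalization: pi_P + pi_Q + pi_R + pi_S = 1.

Using the first 3 balance equations plus normalization, the linear system A*pi = b is:
  [-4/5, 3/10, 1/10, 1/10] . pi = 0
  [3/10, -9/10, 1/5, 1/2] . pi = 0
  [1/5, 3/10, -7/10, 3/10] . pi = 0
  [1, 1, 1, 1] . pi = 1

Solving yields:
  pi_P = 111/647
  pi_Q = 176/647
  pi_R = 183/647
  pi_S = 177/647

Verification (pi * P):
  111/647*1/5 + 176/647*3/10 + 183/647*1/10 + 177/647*1/10 = 111/647 = pi_P  (ok)
  111/647*3/10 + 176/647*1/10 + 183/647*1/5 + 177/647*1/2 = 176/647 = pi_Q  (ok)
  111/647*1/5 + 176/647*3/10 + 183/647*3/10 + 177/647*3/10 = 183/647 = pi_R  (ok)
  111/647*3/10 + 176/647*3/10 + 183/647*2/5 + 177/647*1/10 = 177/647 = pi_S  (ok)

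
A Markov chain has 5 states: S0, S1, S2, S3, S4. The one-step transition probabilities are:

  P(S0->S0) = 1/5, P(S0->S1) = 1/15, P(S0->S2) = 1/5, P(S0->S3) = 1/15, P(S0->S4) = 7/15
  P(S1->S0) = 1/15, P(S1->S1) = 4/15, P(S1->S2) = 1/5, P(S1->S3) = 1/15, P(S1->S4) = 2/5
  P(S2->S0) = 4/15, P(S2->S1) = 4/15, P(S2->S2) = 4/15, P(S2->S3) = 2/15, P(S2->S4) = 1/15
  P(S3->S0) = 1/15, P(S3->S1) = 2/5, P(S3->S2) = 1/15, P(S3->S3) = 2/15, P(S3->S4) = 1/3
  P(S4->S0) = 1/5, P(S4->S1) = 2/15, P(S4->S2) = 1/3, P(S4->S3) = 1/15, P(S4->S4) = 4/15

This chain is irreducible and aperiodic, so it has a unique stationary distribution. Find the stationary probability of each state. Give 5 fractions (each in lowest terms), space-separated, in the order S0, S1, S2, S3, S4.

Answer: 1997/11281 2311/11281 5473/22562 4005/45124 12941/45124

Derivation:
The stationary distribution satisfies pi = pi * P, i.e.:
  pi_S0 = 1/5*pi_S0 + 1/15*pi_S1 + 4/15*pi_S2 + 1/15*pi_S3 + 1/5*pi_S4
  pi_S1 = 1/15*pi_S0 + 4/15*pi_S1 + 4/15*pi_S2 + 2/5*pi_S3 + 2/15*pi_S4
  pi_S2 = 1/5*pi_S0 + 1/5*pi_S1 + 4/15*pi_S2 + 1/15*pi_S3 + 1/3*pi_S4
  pi_S3 = 1/15*pi_S0 + 1/15*pi_S1 + 2/15*pi_S2 + 2/15*pi_S3 + 1/15*pi_S4
  pi_S4 = 7/15*pi_S0 + 2/5*pi_S1 + 1/15*pi_S2 + 1/3*pi_S3 + 4/15*pi_S4
with normalization: pi_S0 + pi_S1 + pi_S2 + pi_S3 + pi_S4 = 1.

Using the first 4 balance equations plus normalization, the linear system A*pi = b is:
  [-4/5, 1/15, 4/15, 1/15, 1/5] . pi = 0
  [1/15, -11/15, 4/15, 2/5, 2/15] . pi = 0
  [1/5, 1/5, -11/15, 1/15, 1/3] . pi = 0
  [1/15, 1/15, 2/15, -13/15, 1/15] . pi = 0
  [1, 1, 1, 1, 1] . pi = 1

Solving yields:
  pi_S0 = 1997/11281
  pi_S1 = 2311/11281
  pi_S2 = 5473/22562
  pi_S3 = 4005/45124
  pi_S4 = 12941/45124

Verification (pi * P):
  1997/11281*1/5 + 2311/11281*1/15 + 5473/22562*4/15 + 4005/45124*1/15 + 12941/45124*1/5 = 1997/11281 = pi_S0  (ok)
  1997/11281*1/15 + 2311/11281*4/15 + 5473/22562*4/15 + 4005/45124*2/5 + 12941/45124*2/15 = 2311/11281 = pi_S1  (ok)
  1997/11281*1/5 + 2311/11281*1/5 + 5473/22562*4/15 + 4005/45124*1/15 + 12941/45124*1/3 = 5473/22562 = pi_S2  (ok)
  1997/11281*1/15 + 2311/11281*1/15 + 5473/22562*2/15 + 4005/45124*2/15 + 12941/45124*1/15 = 4005/45124 = pi_S3  (ok)
  1997/11281*7/15 + 2311/11281*2/5 + 5473/22562*1/15 + 4005/45124*1/3 + 12941/45124*4/15 = 12941/45124 = pi_S4  (ok)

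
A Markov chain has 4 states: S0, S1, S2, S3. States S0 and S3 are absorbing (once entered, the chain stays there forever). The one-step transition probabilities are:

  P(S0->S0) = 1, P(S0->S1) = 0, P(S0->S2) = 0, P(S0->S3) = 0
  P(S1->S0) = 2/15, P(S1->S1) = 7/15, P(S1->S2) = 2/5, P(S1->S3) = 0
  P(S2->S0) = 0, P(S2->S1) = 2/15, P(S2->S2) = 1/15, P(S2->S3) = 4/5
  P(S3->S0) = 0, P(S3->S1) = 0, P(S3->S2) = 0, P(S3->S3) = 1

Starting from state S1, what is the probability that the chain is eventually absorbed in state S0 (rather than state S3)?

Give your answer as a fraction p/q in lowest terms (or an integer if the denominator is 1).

Answer: 7/25

Derivation:
Let a_i = P(absorbed in S0 | start in state i).
Boundary conditions: a_S0 = 1, a_S3 = 0.
For each transient state i, a_i = sum_j P(i->j) * a_j:
  a_S1 = 2/15*a_S0 + 7/15*a_S1 + 2/5*a_S2 + 0*a_S3
  a_S2 = 0*a_S0 + 2/15*a_S1 + 1/15*a_S2 + 4/5*a_S3

Substituting a_S0 = 1 and a_S3 = 0, rearrange to (I - Q) a = r where r[i] = P(i -> S0):
  [8/15, -2/5] . (a_S1, a_S2) = 2/15
  [-2/15, 14/15] . (a_S1, a_S2) = 0

Solving yields:
  a_S1 = 7/25
  a_S2 = 1/25

Starting state is S1, so the absorption probability is a_S1 = 7/25.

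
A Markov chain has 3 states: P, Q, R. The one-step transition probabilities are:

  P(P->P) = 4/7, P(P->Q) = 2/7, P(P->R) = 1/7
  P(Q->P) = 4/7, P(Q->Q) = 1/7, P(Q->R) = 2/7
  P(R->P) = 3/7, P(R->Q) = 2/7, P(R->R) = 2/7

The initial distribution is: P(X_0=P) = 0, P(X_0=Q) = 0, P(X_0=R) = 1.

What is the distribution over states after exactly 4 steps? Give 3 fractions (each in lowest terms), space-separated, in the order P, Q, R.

Propagating the distribution step by step (d_{t+1} = d_t * P):
d_0 = (P=0, Q=0, R=1)
  d_1[P] = 0*4/7 + 0*4/7 + 1*3/7 = 3/7
  d_1[Q] = 0*2/7 + 0*1/7 + 1*2/7 = 2/7
  d_1[R] = 0*1/7 + 0*2/7 + 1*2/7 = 2/7
d_1 = (P=3/7, Q=2/7, R=2/7)
  d_2[P] = 3/7*4/7 + 2/7*4/7 + 2/7*3/7 = 26/49
  d_2[Q] = 3/7*2/7 + 2/7*1/7 + 2/7*2/7 = 12/49
  d_2[R] = 3/7*1/7 + 2/7*2/7 + 2/7*2/7 = 11/49
d_2 = (P=26/49, Q=12/49, R=11/49)
  d_3[P] = 26/49*4/7 + 12/49*4/7 + 11/49*3/7 = 185/343
  d_3[Q] = 26/49*2/7 + 12/49*1/7 + 11/49*2/7 = 86/343
  d_3[R] = 26/49*1/7 + 12/49*2/7 + 11/49*2/7 = 72/343
d_3 = (P=185/343, Q=86/343, R=72/343)
  d_4[P] = 185/343*4/7 + 86/343*4/7 + 72/343*3/7 = 1300/2401
  d_4[Q] = 185/343*2/7 + 86/343*1/7 + 72/343*2/7 = 600/2401
  d_4[R] = 185/343*1/7 + 86/343*2/7 + 72/343*2/7 = 501/2401
d_4 = (P=1300/2401, Q=600/2401, R=501/2401)

Answer: 1300/2401 600/2401 501/2401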